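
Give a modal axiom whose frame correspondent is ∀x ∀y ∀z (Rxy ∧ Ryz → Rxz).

A defining formula is □p → □□p (the 4 axiom).

□p → □□p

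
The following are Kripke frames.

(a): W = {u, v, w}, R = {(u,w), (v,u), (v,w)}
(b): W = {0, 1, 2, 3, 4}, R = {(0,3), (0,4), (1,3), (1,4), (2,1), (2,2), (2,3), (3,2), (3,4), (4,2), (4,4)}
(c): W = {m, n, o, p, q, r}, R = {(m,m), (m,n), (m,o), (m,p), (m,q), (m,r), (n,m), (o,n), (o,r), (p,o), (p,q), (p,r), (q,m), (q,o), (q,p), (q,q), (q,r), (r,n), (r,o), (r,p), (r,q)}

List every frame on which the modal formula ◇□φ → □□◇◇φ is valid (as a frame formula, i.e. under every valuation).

This is the axiom for a generalized confluence (Geach) condition; its first-order frame correspondent is ∀x ∀y ∀z ((xRy ∧ xR²z) → ∃w (yRw ∧ zR²w)).
(a): fails — vRu, vR²w but no t with uRt and wR²t.
(b): satisfies the condition.
(c): satisfies the condition.

(b), (c)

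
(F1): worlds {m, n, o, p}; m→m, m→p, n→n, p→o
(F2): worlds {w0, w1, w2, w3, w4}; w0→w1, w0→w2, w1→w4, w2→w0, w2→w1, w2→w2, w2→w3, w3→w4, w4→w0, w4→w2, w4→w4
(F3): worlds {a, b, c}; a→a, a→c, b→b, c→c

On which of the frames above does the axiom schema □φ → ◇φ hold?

(F2), (F3)

This is the axiom for seriality; its first-order frame correspondent is ∀x ∃y Rxy.
(F1): fails — world o has no successor.
(F2): holds.
(F3): holds.
Valid on: (F2), (F3).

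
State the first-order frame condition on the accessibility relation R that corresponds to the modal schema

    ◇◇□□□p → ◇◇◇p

∀x ∀y (xR²y → ∃w (yR³w ∧ xR³w))

This is a Sahlqvist (Geach-type) schema ◇^2□^3p → □^0◇^3p.
First-order correspondent: ∀x ∀y (xR²y → ∃w (yR³w ∧ xR³w)).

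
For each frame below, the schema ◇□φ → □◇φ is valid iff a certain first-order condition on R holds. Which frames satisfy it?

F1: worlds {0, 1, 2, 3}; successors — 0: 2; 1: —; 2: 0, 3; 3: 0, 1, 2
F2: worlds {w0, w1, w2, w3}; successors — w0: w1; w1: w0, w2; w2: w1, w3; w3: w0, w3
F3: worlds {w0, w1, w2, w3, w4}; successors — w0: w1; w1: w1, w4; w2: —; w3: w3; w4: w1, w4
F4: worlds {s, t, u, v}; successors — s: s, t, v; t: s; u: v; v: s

The schema corresponds to convergence: ∀x ∀y ∀z (Rxy ∧ Rxz → ∃w (Ryw ∧ Rzw)).
F1: fails — R32 and R31 but 2 and 1 have no common successor.
F2: fails — Rw3w0 and Rw3w3 but w0 and w3 have no common successor.
F3: satisfies the condition.
F4: satisfies the condition.

F3, F4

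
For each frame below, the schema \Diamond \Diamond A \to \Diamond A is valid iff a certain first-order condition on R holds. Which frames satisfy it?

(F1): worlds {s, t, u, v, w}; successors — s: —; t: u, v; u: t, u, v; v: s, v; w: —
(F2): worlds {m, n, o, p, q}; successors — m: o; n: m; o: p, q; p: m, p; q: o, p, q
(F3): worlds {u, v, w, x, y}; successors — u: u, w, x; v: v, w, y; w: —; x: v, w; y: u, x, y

This is the axiom for transitivity; its first-order frame correspondent is \forall x \forall y \forall z (Rxy \wedge Ryz \to Rxz).
(F1): fails — Ruv and Rvs but not Rus.
(F2): fails — Rop and Rpm but not Rom.
(F3): fails — Ryx and Rxw but not Ryw.
Valid on no frame.

none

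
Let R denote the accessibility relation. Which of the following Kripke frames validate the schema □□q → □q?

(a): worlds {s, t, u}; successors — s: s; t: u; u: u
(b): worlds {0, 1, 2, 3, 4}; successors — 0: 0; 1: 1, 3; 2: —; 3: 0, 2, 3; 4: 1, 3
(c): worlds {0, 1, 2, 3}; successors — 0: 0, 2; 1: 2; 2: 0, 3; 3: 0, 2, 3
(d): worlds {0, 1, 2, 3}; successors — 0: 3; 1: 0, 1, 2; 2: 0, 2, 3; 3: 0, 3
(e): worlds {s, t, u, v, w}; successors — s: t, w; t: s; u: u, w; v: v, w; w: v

The schema corresponds to density: ∀x ∀y (Rxy → ∃z (Rxz ∧ Rzy)).
(a): ✓.
(b): ✓.
(c): fails — R12 but no z with R1z and Rz2.
(d): ✓.
(e): fails — Rts but no z with Rtz and Rzs.

(a), (b), (d)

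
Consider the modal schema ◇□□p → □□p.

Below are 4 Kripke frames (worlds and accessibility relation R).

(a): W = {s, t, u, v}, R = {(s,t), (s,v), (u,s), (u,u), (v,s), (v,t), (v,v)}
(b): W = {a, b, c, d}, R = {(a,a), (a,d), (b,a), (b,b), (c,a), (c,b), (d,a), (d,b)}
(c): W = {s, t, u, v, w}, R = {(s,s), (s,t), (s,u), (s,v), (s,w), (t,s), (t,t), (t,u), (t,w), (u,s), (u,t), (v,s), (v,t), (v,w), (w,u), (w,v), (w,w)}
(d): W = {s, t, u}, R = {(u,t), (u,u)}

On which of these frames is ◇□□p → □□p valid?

This is the axiom for a generalized confluence (Geach) condition; its first-order frame correspondent is ∀x ∀y ∀z ((xRy ∧ xR²z) → ∃w (yR²w ∧ z = w)).
(a): fails — sRt, sR²s but no w with tR²w and s=w.
(b): holds.
(c): holds.
(d): fails — uRt, uR²t but no w with tR²w and t=w.

(b), (c)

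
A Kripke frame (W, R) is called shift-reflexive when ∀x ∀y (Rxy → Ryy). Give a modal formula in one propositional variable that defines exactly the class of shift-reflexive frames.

A defining formula is □(□r → r) (the T□ axiom).
Suppose □(□r→r) is valid. Take Rxy and set V(r)={w : Ryw}. Then at y, □r holds; since □(□r→r) at x, □r→r at y, so r at y, i.e. Ryy.

□(□r → r)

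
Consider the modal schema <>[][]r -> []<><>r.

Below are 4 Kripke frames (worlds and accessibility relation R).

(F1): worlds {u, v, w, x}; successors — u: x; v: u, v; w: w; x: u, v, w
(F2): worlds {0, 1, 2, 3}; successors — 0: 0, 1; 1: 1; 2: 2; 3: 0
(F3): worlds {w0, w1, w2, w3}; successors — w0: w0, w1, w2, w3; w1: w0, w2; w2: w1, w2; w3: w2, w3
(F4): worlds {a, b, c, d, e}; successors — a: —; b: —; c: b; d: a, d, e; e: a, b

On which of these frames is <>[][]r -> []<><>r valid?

(F2), (F3)

Frame correspondent (Sahlqvist): forall x forall y forall z ((xRy & xRz) -> exists w (y R^2 w & z R^2 w)) — i.e. a generalized confluence (Geach) condition.
(F1): fails — xRv, xRw but no t with vR²t and wR²t.
(F2): holds.
(F3): holds.
(F4): fails — cRb, cRb but no w with bR²w and bR²w.
Valid on: (F2), (F3).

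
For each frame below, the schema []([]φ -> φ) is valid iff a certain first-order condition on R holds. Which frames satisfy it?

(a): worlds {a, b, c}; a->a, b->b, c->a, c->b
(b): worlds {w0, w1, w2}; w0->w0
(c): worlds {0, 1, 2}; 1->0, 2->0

The schema corresponds to shift-reflexivity: forall x forall y (Rxy -> Ryy).
(a): condition met.
(b): condition met.
(c): fails — R10 but not R00.

(a), (b)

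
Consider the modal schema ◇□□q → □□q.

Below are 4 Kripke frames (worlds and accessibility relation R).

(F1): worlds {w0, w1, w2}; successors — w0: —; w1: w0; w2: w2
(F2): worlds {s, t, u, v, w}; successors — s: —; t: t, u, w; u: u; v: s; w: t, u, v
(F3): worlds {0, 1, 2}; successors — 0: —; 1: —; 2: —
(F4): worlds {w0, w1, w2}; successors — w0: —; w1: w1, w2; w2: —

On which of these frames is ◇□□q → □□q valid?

(F1), (F3)

This is the axiom for a generalized confluence (Geach) condition; its first-order frame correspondent is ∀x ∀y ∀z ((xRy ∧ xR²z) → ∃w (yR²w ∧ z = w)).
(F1): condition met.
(F2): fails — tRu, tR²t but no w* with uR²w* and t=w*.
(F3): condition met.
(F4): fails — w1Rw2, w1R²w1 but no w with w2R²w and w1=w.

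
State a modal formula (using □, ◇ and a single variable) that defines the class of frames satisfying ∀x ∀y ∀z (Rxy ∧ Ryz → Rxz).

The condition is transitivity. The 4 schema □r → □□r defines it.
Suppose □r→□□r is valid. Take Rxy, Ryz and set V(r)={w : Rxw}. Then □r at x, so □□r at x, so □r at y, so r at z, i.e. Rxz.

□r → □□r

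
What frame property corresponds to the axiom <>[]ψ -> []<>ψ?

Suppose ◇□ψ→□◇ψ is valid. Take Rxy, Rxz and set V(ψ)={w : Ryw}. Then □ψ at y so ◇□ψ at x, so □◇ψ at x, so ◇ψ at z, giving w with Rzw and Ryw.

convergence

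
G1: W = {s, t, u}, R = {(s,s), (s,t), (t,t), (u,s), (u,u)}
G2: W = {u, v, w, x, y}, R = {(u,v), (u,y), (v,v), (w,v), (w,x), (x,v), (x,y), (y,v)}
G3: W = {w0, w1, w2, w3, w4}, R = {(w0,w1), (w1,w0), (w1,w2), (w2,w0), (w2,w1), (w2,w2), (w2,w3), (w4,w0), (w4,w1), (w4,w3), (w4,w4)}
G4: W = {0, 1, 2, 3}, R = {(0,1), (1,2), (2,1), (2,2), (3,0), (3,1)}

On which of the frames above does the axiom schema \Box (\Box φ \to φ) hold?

G1

This is the axiom for shift-reflexivity; its first-order frame correspondent is \forall x \forall y (Rxy \to Ryy).
G1: condition met.
G2: fails — Rwx but not Rxx.
G3: fails — Rw1w0 but not Rw0w0.
G4: fails — R31 but not R11.
Valid on: G1.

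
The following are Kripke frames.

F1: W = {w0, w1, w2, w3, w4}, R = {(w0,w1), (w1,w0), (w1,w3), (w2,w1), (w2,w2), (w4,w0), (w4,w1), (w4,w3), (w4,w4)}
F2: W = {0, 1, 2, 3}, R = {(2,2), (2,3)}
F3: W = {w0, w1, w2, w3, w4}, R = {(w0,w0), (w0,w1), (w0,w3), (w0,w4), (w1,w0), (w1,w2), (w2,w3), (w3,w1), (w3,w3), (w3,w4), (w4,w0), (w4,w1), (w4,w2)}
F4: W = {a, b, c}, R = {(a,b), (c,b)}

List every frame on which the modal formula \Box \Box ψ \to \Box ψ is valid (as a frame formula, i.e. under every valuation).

Frame correspondent (Sahlqvist): \forall x \forall y (Rxy \to \exists z (Rxz \wedge Rzy)) — i.e. density.
F1: fails — Rw1w0 but no z with Rw1z and Rzw0.
F2: holds.
F3: fails — Rw1w2 but no z with Rw1z and Rzw2.
F4: fails — Rab but no z with Raz and Rzb.
Valid on: F2.

F2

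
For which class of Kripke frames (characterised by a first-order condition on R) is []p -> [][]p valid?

This is the 4 axiom.
It corresponds to transitivity: forall x forall y forall z (Rxy & Ryz -> Rxz).

transitivity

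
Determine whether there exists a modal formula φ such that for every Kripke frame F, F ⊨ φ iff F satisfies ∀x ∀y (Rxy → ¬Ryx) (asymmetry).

Not modally definable

If a class were modally definable it would be closed under surjective bounded morphisms (Goldblatt–Thomason).
The 5-cycle (worlds w0,w1,w2,w3,w4 with w0→w1→w2→w3→w4→w0) is asymmetric. Mapping every world to a single reflexive point • is a surjective bounded morphism, and the reflexive point is not asymmetric (R•• but asymmetry requires ¬R••).
Hence asymmetry is not modally definable.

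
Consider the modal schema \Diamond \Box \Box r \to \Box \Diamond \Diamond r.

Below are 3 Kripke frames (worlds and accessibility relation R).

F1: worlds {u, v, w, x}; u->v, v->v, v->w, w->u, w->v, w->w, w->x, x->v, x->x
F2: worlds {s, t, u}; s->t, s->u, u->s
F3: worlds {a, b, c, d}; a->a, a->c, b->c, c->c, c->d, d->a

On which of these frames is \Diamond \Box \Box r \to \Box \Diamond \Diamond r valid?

F1, F3

The schema corresponds to a generalized confluence (Geach) condition: \forall x \forall y \forall z ((xRy \wedge xRz) \to \exists w (y R^2 w \wedge z R^2 w)).
F1: satisfies the condition.
F2: fails — sRt, sRt but no w with tR²w and tR²w.
F3: satisfies the condition.
Valid on: F1, F3.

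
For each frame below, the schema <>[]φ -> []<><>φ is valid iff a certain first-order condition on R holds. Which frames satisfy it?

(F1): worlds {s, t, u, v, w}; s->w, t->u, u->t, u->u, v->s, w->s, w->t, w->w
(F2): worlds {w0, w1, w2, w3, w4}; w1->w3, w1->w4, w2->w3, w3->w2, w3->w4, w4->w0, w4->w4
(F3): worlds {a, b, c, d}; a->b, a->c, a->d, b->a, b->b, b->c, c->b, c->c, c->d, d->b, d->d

(F3)

Frame correspondent (Sahlqvist): forall x forall y forall z ((xRy & xRz) -> exists w (yRw & z R^2 w)) — i.e. a generalized confluence (Geach) condition.
(F1): fails — wRs, wRt but no w* with sRw* and tR²w*.
(F2): fails — w3Rw2, w3Rw2 but no w with w2Rw and w2R²w.
(F3): condition met.
Valid on: (F3).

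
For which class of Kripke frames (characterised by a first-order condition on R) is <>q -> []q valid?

This schema is the CD axiom.
Its frame correspondent is partial functionality — forall x forall y forall z (Rxy & Rxz -> y = z).

Partial functionality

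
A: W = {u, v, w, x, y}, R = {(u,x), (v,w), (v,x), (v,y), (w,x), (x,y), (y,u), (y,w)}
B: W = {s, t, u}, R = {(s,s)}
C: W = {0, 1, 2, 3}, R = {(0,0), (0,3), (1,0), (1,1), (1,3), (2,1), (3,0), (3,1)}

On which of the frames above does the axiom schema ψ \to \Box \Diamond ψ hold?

Frame correspondent (Sahlqvist): \forall x \forall y (Rxy \to Ryx) — i.e. symmetry.
A: fails — Rwx but not Rxw.
B: holds.
C: fails — R10 but not R01.
Valid on: B.

B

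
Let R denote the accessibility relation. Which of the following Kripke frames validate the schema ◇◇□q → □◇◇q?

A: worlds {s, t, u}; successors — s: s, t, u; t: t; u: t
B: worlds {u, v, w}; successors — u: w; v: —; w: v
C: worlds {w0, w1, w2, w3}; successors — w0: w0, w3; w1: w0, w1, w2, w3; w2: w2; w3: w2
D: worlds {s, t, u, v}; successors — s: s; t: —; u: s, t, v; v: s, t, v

The schema corresponds to a generalized confluence (Geach) condition: ∀x ∀y ∀z ((xR²y ∧ xRz) → ∃w (yRw ∧ zR²w)).
A: condition met.
B: fails — uR²v, uRw but no t with vRt and wR²t.
C: fails — w0R²w0, w0Rw3 but no w with w0Rw and w3R²w.
D: fails — uR²s, uRt but no w with sRw and tR²w.
Valid on: A.

A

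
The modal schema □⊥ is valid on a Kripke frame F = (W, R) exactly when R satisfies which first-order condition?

Emptiness of R

□⊥ is valid iff no world has any successor (otherwise □⊥ fails at any world with one).
The converse is a direct semantic check.
So the correspondent is emptiness of R.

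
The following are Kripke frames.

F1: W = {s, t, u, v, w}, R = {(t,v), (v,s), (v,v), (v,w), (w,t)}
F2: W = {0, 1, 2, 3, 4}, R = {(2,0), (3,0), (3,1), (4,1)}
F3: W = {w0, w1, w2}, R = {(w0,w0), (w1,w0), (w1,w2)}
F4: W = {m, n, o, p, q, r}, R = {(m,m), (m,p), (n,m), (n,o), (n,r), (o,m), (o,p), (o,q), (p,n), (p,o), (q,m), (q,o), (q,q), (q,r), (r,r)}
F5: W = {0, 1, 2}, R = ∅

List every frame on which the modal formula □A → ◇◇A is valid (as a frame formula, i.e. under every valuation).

Frame correspondent (Sahlqvist): ∀x ∃w (xRw ∧ xR²w) — i.e. a generalized confluence (Geach) condition.
F1: fails — at s but no w* with sRw* and sR²w*.
F2: fails — at 0 but no w with 0Rw and 0R²w.
F3: fails — at w2 but no w with w2Rw and w2R²w.
F4: condition met.
F5: fails — at 0 but no w with 0Rw and 0R²w.
Valid on: F4.

F4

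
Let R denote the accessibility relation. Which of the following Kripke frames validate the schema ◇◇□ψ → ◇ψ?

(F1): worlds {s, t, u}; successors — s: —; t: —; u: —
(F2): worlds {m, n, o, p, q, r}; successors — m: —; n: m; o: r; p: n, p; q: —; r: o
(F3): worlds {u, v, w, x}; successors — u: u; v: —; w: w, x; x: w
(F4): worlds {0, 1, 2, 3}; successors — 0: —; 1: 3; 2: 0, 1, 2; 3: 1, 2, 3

(F1), (F3)

This is the axiom for a generalized confluence (Geach) condition; its first-order frame correspondent is ∀x ∀y (xR²y → ∃w (yRw ∧ xRw)).
(F1): condition met.
(F2): fails — pR²m but no w with mRw and pRw.
(F3): condition met.
(F4): fails — 1R²2 but no w with 2Rw and 1Rw.
Valid on: (F1), (F3).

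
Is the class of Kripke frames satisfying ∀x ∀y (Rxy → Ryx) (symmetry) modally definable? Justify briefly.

This is a Sahlqvist condition; the B axiom r → □◇r defines it.

Definable; r → □◇r defines it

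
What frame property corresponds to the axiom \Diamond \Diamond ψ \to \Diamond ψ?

Transitivity

This schema is equivalent to the 4 axiom □ψ → □□ψ.
Its frame correspondent is transitivity — \forall x \forall y \forall z (Rxy \wedge Ryz \to Rxz).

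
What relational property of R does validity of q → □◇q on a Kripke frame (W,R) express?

Suppose q→□◇q is valid. Take Rxy and set V(q)={x}. Then q at x, so □◇q at x, so ◇q at y, so some z with Ryz has q; z=x, i.e. Ryx.

Symmetry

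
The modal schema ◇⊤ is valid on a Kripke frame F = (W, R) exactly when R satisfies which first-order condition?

This is a form of the D axiom.
It corresponds to seriality: ∀x ∃y Rxy.

seriality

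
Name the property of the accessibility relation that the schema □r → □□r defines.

Suppose □r→□□r is valid. Take Rxy, Ryz and set V(r)={w : Rxw}. Then □r at x, so □□r at x, so □r at y, so r at z, i.e. Rxz.

transitivity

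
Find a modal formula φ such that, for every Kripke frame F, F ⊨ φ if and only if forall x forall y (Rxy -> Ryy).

□(□r → r)

This is shift-reflexivity; the standard corresponding axiom is T□: □(□r → r).
Suppose □(□r→r) is valid. Take Rxy and set V(r)={w : Ryw}. Then at y, □r holds; since □(□r→r) at x, □r→r at y, so r at y, i.e. Ryy.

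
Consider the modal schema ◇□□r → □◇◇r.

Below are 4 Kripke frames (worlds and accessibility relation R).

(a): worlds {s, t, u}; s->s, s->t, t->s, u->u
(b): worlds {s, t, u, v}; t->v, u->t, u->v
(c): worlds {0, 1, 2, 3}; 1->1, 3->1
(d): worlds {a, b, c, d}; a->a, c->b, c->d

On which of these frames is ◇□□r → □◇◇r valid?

(a), (c)

Frame correspondent (Sahlqvist): ∀x ∀y ∀z ((xRy ∧ xRz) → ∃w (yR²w ∧ zR²w)) — i.e. a generalized confluence (Geach) condition.
(a): holds.
(b): fails — tRv, tRv but no w with vR²w and vR²w.
(c): holds.
(d): fails — cRb, cRb but no w with bR²w and bR²w.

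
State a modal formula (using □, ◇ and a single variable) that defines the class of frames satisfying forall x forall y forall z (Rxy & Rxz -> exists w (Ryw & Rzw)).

The condition is convergence. The .2 schema ◇□r → □◇r defines it.
Suppose ◇□r→□◇r is valid. Take Rxy, Rxz and set V(r)={w : Ryw}. Then □r at y so ◇□r at x, so □◇r at x, so ◇r at z, giving w with Rzw and Ryw.

◇□r → □◇r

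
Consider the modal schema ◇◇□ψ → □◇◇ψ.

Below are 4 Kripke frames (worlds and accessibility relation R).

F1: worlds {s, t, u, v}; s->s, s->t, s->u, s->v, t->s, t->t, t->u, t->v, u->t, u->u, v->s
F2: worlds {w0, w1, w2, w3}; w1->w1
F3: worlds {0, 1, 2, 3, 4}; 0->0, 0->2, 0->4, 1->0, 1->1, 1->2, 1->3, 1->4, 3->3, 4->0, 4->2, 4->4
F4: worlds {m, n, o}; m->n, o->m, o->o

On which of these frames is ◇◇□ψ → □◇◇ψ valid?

F1, F2

Frame correspondent (Sahlqvist): ∀x ∀y ∀z ((xR²y ∧ xRz) → ∃w (yRw ∧ zR²w)) — i.e. a generalized confluence (Geach) condition.
F1: condition met.
F2: condition met.
F3: fails — 0R²0, 0R2 but no w with 0Rw and 2R²w.
F4: fails — oR²m, oRm but no w with mRw and mR²w.
Valid on: F1, F2.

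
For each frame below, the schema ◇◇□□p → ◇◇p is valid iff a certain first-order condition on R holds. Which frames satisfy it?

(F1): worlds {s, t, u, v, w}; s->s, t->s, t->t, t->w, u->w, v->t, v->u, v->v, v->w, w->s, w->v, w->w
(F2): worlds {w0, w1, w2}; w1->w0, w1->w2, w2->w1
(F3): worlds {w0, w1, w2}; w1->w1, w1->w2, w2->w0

The schema corresponds to a generalized confluence (Geach) condition: ∀x ∀y (xR²y → ∃w (yR²w ∧ xR²w)).
(F1): satisfies the condition.
(F2): fails — w2R²w0 but no w with w0R²w and w2R²w.
(F3): fails — w1R²w0 but no w with w0R²w and w1R²w.
Valid on: (F1).

(F1)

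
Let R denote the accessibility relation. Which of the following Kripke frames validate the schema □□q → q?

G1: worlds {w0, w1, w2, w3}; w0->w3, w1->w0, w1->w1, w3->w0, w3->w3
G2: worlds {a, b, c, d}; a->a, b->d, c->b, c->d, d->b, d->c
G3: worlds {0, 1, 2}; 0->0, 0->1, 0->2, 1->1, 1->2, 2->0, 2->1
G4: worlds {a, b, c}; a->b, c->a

Frame correspondent (Sahlqvist): ∀x ∃w (xR²w ∧ x = w) — i.e. a generalized confluence (Geach) condition.
G1: fails — at w2 but no w with w2R²w and w2=w.
G2: condition met.
G3: condition met.
G4: fails — at a but no w with aR²w and a=w.
Valid on: G2, G3.

G2, G3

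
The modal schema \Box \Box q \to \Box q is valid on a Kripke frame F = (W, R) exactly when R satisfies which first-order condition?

This is the C4 axiom.
It corresponds to density: \forall x \forall y (Rxy \to \exists z (Rxz \wedge Rzy)).

density: \forall x \forall y (Rxy \to \exists z (Rxz \wedge Rzy))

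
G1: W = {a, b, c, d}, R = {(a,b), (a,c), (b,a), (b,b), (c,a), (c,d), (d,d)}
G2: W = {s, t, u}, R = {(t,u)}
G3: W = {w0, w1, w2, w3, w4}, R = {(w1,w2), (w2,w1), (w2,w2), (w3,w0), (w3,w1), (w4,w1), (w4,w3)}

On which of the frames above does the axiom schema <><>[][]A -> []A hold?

G2

This is the axiom for a generalized confluence (Geach) condition; its first-order frame correspondent is forall x forall y forall z ((x R^2 y & xRz) -> exists w (y R^2 w & z = w)).
G1: fails — aR²a, aRc but no w with aR²w and c=w.
G2: condition met.
G3: fails — w3R²w2, w3Rw0 but no w with w2R²w and w0=w.
Valid on: G2.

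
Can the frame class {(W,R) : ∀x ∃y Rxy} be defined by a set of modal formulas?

Yes, by □r → ◇r

The condition is seriality. A defining modal formula is □r → ◇r.
Suppose □r→◇r is valid. At any x set V(r)=W. Then □r at x, so ◇r at x, so x has a successor.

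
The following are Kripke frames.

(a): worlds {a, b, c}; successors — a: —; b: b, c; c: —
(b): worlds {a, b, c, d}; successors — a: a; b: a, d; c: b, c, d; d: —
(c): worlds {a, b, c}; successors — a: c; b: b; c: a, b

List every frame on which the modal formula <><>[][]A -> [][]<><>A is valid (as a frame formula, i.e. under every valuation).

(c)

Frame correspondent (Sahlqvist): forall x forall y forall z ((x R^2 y & x R^2 z) -> exists w (y R^2 w & z R^2 w)) — i.e. a generalized confluence (Geach) condition.
(a): fails — bR²b, bR²c but no w with bR²w and cR²w.
(b): fails — cR²a, cR²d but no w with aR²w and dR²w.
(c): holds.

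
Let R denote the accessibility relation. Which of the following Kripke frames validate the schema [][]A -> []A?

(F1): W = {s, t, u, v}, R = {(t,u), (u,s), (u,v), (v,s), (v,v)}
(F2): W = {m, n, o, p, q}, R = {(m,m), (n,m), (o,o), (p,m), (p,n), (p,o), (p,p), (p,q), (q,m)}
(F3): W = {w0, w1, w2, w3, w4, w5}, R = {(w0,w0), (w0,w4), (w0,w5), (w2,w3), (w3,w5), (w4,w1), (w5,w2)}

Frame correspondent (Sahlqvist): forall x forall y (Rxy -> exists z (Rxz & Rzy)) — i.e. density.
(F1): fails — Rtu but no z with Rtz and Rzu.
(F2): condition met.
(F3): fails — Rw3w5 but no z with Rw3z and Rzw5.
Valid on: (F2).

(F2)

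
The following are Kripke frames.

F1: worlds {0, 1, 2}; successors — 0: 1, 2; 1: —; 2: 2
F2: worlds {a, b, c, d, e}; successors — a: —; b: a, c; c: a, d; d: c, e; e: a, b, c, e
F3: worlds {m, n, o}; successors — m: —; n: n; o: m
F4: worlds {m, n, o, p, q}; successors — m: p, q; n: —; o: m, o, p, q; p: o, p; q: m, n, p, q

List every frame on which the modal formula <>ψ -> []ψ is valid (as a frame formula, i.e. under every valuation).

Frame correspondent (Sahlqvist): forall x forall y forall z (Rxy & Rxz -> y = z) — i.e. partial functionality.
F1: fails — 0 sees both 1 and 2.
F2: fails — b sees both a and c.
F3: condition met.
F4: fails — m sees both p and q.

F3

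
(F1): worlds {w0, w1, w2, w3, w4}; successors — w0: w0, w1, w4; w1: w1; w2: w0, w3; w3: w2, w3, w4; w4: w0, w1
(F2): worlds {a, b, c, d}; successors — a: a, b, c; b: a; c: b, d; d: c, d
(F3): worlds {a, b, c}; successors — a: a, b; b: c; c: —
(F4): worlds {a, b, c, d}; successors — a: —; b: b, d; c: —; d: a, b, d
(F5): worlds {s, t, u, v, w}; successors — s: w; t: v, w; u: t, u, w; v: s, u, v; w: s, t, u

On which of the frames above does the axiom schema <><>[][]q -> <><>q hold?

Frame correspondent (Sahlqvist): forall x forall y (x R^2 y -> exists w (y R^2 w & x R^2 w)) — i.e. a generalized confluence (Geach) condition.
(F1): condition met.
(F2): condition met.
(F3): fails — aR²b but no w with bR²w and aR²w.
(F4): fails — bR²a but no w with aR²w and bR²w.
(F5): condition met.

(F1), (F2), (F5)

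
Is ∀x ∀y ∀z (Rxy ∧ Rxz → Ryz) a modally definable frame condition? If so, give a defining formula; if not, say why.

This is a Sahlqvist condition; the 5 axiom ◇q → □◇q defines it.

Definable; ◇q → □◇q defines it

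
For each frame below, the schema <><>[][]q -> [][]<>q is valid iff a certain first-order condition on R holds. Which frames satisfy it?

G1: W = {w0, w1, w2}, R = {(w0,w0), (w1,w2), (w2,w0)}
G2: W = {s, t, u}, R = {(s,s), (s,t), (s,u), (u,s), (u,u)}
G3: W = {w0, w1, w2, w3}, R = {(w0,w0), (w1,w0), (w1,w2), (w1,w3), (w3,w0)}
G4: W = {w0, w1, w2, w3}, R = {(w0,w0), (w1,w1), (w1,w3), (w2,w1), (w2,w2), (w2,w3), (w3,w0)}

G1, G3

The schema corresponds to a generalized confluence (Geach) condition: forall x forall y forall z ((x R^2 y & x R^2 z) -> exists w (y R^2 w & zRw)).
G1: holds.
G2: fails — sR²s, sR²t but no w with sR²w and tRw.
G3: holds.
G4: fails — w1R²w0, w1R²w1 but no w with w0R²w and w1Rw.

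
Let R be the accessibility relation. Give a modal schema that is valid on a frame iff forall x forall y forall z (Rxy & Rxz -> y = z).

◇r → □r

The condition is partial functionality. The CD schema ◇r → □r defines it.
Suppose ◇r→□r is valid. Take Rxy, Rxz and set V(r)={y}. Then ◇r at x, so □r at x, so r at z, i.e. z=y.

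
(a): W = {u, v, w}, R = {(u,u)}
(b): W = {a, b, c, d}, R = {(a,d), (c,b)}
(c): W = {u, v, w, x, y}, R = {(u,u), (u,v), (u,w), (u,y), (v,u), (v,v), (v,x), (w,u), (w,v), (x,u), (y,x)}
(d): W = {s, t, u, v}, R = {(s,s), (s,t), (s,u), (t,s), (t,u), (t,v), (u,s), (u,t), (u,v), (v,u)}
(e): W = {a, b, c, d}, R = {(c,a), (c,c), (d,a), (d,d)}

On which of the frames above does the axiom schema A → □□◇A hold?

(a), (b)

The schema corresponds to a generalized confluence (Geach) condition: ∀x ∀z (xR²z → ∃w (x = w ∧ zRw)).
(a): holds.
(b): holds.
(c): fails — uR²y but no t with u=t and yRt.
(d): fails — sR²v but no w with s=w and vRw.
(e): fails — cR²a but no w with c=w and aRw.
Valid on: (a), (b).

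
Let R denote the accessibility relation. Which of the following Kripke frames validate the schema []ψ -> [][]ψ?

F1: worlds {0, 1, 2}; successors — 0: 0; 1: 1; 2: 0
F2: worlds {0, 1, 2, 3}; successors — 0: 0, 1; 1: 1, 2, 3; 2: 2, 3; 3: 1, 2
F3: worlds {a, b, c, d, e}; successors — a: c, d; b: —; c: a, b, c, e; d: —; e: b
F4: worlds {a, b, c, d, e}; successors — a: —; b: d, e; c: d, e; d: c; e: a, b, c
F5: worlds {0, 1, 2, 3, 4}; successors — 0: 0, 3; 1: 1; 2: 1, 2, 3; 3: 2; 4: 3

This is the axiom for transitivity; its first-order frame correspondent is forall x forall y forall z (Rxy & Ryz -> Rxz).
F1: condition met.
F2: fails — R32 and R23 but not R33.
F3: fails — Rac and Rcb but not Rab.
F4: fails — Reb and Rbe but not Ree.
F5: fails — R32 and R23 but not R33.

F1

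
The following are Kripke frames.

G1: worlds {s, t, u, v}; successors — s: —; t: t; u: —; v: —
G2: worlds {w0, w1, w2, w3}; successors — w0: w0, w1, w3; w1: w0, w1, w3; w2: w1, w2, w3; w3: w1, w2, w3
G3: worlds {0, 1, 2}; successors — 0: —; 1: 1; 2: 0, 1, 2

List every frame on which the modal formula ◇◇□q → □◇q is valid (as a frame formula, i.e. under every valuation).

The schema corresponds to a generalized confluence (Geach) condition: ∀x ∀y ∀z ((xR²y ∧ xRz) → ∃w (yRw ∧ zRw)).
G1: holds.
G2: holds.
G3: fails — 2R²0, 2R0 but no w with 0Rw and 0Rw.

G1, G2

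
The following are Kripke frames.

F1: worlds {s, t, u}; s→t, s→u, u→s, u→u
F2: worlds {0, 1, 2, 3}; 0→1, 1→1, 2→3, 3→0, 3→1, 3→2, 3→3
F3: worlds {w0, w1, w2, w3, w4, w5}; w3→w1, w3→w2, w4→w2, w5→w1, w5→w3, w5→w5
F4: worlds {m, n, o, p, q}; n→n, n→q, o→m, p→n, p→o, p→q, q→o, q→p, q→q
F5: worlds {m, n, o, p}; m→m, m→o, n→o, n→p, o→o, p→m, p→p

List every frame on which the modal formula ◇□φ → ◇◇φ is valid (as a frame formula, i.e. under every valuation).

F2, F5

The schema corresponds to a generalized confluence (Geach) condition: ∀x ∀y (xRy → ∃w (yRw ∧ xR²w)).
F1: fails — sRt but no w with tRw and sR²w.
F2: condition met.
F3: fails — w3Rw1 but no w with w1Rw and w3R²w.
F4: fails — oRm but no w with mRw and oR²w.
F5: condition met.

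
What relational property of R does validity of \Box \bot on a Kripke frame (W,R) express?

Emptiness of R

□⊥ is valid iff no world has any successor (otherwise □⊥ fails at any world with one).
The converse is a direct semantic check.
Frame condition: \forall x \forall y \neg Rxy.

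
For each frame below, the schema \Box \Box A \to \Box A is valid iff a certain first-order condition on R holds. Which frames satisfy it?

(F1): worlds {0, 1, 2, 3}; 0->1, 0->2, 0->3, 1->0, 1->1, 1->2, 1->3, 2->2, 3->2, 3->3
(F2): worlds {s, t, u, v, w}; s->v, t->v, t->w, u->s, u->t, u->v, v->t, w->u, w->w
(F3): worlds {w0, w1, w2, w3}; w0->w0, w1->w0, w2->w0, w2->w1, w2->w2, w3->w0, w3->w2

(F1), (F3)

This is the axiom for density; its first-order frame correspondent is \forall x \forall y (Rxy \to \exists z (Rxz \wedge Rzy)).
(F1): ✓.
(F2): fails — Rtv but no z with Rtz and Rzv.
(F3): ✓.
Valid on: (F1), (F3).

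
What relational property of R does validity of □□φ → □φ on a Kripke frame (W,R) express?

This is the C4 axiom.
It corresponds to density: ∀x ∀y (Rxy → ∃z (Rxz ∧ Rzy)).

density: ∀x ∀y (Rxy → ∃z (Rxz ∧ Rzy))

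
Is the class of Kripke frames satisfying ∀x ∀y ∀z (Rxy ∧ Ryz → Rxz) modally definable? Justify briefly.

This is a Sahlqvist condition; the 4 axiom □r → □□r defines it.
Suppose □r→□□r is valid. Take Rxy, Ryz and set V(r)={w : Rxw}. Then □r at x, so □□r at x, so □r at y, so r at z, i.e. Rxz.

Definable; □r → □□r defines it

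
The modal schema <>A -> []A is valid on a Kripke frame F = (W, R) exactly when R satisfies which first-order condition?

partial functionality: forall x forall y forall z (Rxy & Rxz -> y = z)

Suppose ◇A→□A is valid. Take Rxy, Rxz and set V(A)={y}. Then ◇A at x, so □A at x, so A at z, i.e. z=y.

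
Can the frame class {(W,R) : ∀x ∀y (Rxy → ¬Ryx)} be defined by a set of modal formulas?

Not modally definable

If a class were modally definable it would be closed under surjective bounded morphisms (Goldblatt–Thomason).
The 5-cycle (worlds a,b,c,d,e with a→b→c→d→e→a) is asymmetric. Mapping every world to a single reflexive point • is a surjective bounded morphism, and the reflexive point is not asymmetric (R•• but asymmetry requires ¬R••).
So no modal formula (or set of formulas) defines exactly the asymmetric frames.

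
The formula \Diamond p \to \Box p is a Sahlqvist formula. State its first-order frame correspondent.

Suppose ◇p→□p is valid. Take Rxy, Rxz and set V(p)={y}. Then ◇p at x, so □p at x, so p at z, i.e. z=y.

Partial functionality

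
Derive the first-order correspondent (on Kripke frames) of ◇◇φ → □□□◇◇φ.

∀x ∀y ∀z ((xR²y ∧ xR³z) → ∃w (y = w ∧ zR²w))

This is a Sahlqvist (Geach-type) schema ◇^2□^0φ → □^3◇^2φ.
Minimal-valuation argument: fix x; take any y with xR^2y and any z with xR^3z. Set V(φ) to the set of worlds R-reachable from y in exactly 0 steps. Then □^0φ holds at y, so the antecedent holds at x; validity forces ◇^2φ at z, giving a w with zR^2w and yR^0w.
First-order correspondent: ∀x ∀y ∀z ((xR²y ∧ xR³z) → ∃w (y = w ∧ zR²w)).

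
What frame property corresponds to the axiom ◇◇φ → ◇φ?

transitivity

Equivalently (dual form): □φ → □□φ.
Suppose □φ→□□φ is valid. Take Rxy, Ryz and set V(φ)={w : Rxw}. Then □φ at x, so □□φ at x, so □φ at y, so φ at z, i.e. Rxz.
Conversely, on a frame with transitivity the schema holds at every world under every valuation.
So the correspondent is transitivity.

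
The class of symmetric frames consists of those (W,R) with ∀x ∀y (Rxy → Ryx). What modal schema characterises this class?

A defining formula is s → □◇s (the B axiom).
Suppose s→□◇s is valid. Take Rxy and set V(s)={x}. Then s at x, so □◇s at x, so ◇s at y, so some z with Ryz has s; z=x, i.e. Ryx.

s → □◇s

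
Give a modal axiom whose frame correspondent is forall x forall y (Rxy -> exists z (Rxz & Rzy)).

A defining formula is □□q → □q (the C4 axiom).

□□q → □q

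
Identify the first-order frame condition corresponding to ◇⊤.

Seriality

◇⊤ holds at w iff w has a successor, so frame-validity of ◇⊤ is exactly seriality. Equivalently via □q → ◇q:
Suppose □q→◇q is valid. At any x set V(q)=W. Then □q at x, so ◇q at x, so x has a successor.
Conversely, on a frame with seriality the schema holds at every world under every valuation.
Frame condition: ∀x ∃y Rxy.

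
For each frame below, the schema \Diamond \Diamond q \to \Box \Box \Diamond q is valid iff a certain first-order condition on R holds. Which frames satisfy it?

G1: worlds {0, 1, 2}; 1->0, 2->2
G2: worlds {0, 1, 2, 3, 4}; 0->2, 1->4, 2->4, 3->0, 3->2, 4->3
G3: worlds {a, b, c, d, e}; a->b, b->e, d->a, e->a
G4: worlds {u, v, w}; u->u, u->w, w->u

The schema corresponds to a generalized confluence (Geach) condition: \forall x \forall y \forall z ((x R^2 y \wedge x R^2 z) \to \exists w (y = w \wedge zRw)).
G1: condition met.
G2: fails — 0R²4, 0R²4 but no w with 4=w and 4Rw.
G3: fails — aR²e, aR²e but no w with e=w and eRw.
G4: fails — uR²w, uR²w but no t with w=t and wRt.
Valid on: G1.

G1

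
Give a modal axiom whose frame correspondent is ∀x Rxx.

□q → q

The condition is reflexivity. The T schema □q → q defines it.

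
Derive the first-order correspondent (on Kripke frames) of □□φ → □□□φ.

∀x ∀z (xR³z → ∃w (xR²w ∧ z = w))

This is a Sahlqvist (Geach-type) schema ◇^0□^2φ → □^3◇^0φ.
Minimal-valuation argument: fix x; take any y with xR^0y and any z with xR^3z. Set V(φ) to the set of worlds R-reachable from y in exactly 2 steps. Then □^2φ holds at y, so the antecedent holds at x; validity forces ◇^0φ at z, giving a w with zR^0w and yR^2w.
First-order correspondent: ∀x ∀z (xR³z → ∃w (xR²w ∧ z = w)).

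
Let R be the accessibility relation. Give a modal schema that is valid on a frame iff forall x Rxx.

□s → s

This is reflexivity; the standard corresponding axiom is T: □s → s.
Suppose □s→s is valid. At any x set V(s)={w : Rxw}. Then □s holds at x, so s holds at x, i.e. Rxx.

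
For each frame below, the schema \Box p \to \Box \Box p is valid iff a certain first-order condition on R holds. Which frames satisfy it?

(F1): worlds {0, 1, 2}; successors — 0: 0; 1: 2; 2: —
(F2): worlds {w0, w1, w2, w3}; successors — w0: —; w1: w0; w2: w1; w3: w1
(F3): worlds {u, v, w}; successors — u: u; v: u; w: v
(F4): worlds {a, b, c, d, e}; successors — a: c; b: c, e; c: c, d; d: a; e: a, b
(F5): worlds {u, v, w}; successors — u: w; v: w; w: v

(F1)

Frame correspondent (Sahlqvist): \forall x \forall y \forall z (Rxy \wedge Ryz \to Rxz) — i.e. transitivity.
(F1): holds.
(F2): fails — Rw3w1 and Rw1w0 but not Rw3w0.
(F3): fails — Rwv and Rvu but not Rwu.
(F4): fails — Rbc and Rcd but not Rbd.
(F5): fails — Ruw and Rwv but not Ruv.
Valid on: (F1).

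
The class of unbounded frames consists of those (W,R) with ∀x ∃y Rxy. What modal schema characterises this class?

□ψ → ◇ψ

This is seriality; the standard corresponding axiom is D: □ψ → ◇ψ.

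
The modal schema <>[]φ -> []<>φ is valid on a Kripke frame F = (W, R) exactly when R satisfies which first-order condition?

Convergence

This schema is the .2 axiom.
Its frame correspondent is convergence — forall x forall y forall z (Rxy & Rxz -> exists w (Ryw & Rzw)).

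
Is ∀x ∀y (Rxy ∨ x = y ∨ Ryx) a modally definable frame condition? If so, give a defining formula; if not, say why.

If a class were modally definable it would be closed under disjoint unions (Goldblatt–Thomason).
Take 2 disjoint single-world reflexive frames: each is trivially connected, but their disjoint union has 2 worlds with no edge between distinct components, so it is not connected.
So no modal formula (or set of formulas) defines exactly the connected frames.

No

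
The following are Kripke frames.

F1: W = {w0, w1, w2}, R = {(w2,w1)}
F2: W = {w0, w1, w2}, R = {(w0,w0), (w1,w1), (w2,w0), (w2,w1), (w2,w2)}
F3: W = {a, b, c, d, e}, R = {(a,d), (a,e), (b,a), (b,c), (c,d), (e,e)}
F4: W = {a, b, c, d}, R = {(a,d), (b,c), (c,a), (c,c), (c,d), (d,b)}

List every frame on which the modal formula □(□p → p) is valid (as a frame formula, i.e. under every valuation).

F2

The schema corresponds to shift-reflexivity: ∀x ∀y (Rxy → Ryy).
F1: fails — Rw2w1 but not Rw1w1.
F2: holds.
F3: fails — Rbc but not Rcc.
F4: fails — Rcd but not Rdd.
Valid on: F2.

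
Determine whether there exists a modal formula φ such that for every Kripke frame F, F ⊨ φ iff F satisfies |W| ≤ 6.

No — not modally definable

Any modally definable frame class is closed under disjoint unions.
Any modal formula valid on each of 7 disjoint one-world frames is valid on their disjoint union (validity is preserved under disjoint unions). Each one-world frame has |W|=1≤6, but the union has |W|=7.
So the class is not modally definable.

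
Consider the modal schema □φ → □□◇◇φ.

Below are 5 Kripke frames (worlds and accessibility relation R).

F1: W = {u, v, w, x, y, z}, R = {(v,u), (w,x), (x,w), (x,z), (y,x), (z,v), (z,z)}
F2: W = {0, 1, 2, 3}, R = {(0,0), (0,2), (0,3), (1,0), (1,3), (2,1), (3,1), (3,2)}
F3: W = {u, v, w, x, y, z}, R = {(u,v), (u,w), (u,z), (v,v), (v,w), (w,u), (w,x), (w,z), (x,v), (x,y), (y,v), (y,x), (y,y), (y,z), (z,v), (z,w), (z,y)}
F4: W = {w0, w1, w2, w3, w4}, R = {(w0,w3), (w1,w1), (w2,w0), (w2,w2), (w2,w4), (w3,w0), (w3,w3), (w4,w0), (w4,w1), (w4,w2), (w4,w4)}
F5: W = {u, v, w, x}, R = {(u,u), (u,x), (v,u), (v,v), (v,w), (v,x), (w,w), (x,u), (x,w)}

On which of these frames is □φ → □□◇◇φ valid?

This is the axiom for a generalized confluence (Geach) condition; its first-order frame correspondent is ∀x ∀z (xR²z → ∃w (xRw ∧ zR²w)).
F1: fails — wR²w but no t with wRt and wR²t.
F2: ✓.
F3: ✓.
F4: fails — w2R²w1 but no w with w2Rw and w1R²w.
F5: fails — uR²w but no t with uRt and wR²t.

F2, F3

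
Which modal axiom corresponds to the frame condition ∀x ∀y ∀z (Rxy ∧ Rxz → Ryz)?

The condition is the Euclidean property. The 5 schema ◇s → □◇s defines it.

◇s → □◇s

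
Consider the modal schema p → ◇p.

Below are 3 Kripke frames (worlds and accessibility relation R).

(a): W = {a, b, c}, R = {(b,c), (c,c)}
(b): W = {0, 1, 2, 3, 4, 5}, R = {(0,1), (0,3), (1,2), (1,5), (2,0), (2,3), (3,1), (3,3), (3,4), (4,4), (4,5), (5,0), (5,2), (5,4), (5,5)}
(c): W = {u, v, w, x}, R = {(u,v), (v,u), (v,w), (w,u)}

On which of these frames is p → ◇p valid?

none

The schema corresponds to reflexivity: ∀x Rxx.
(a): fails — world a does not see itself.
(b): fails — world 0 does not see itself.
(c): fails — world u does not see itself.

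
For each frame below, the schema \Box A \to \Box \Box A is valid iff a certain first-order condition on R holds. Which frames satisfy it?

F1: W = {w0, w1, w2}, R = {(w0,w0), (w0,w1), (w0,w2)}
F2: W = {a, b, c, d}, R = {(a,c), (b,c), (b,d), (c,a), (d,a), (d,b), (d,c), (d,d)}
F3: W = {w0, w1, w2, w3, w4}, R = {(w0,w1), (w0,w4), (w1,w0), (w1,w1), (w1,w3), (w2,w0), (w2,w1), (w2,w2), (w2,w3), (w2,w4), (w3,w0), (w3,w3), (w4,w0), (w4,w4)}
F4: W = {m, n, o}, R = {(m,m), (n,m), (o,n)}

The schema corresponds to transitivity: \forall x \forall y \forall z (Rxy \wedge Ryz \to Rxz).
F1: condition met.
F2: fails — Rbc and Rca but not Rba.
F3: fails — Rw1w0 and Rw0w4 but not Rw1w4.
F4: fails — Ron and Rnm but not Rom.
Valid on: F1.

F1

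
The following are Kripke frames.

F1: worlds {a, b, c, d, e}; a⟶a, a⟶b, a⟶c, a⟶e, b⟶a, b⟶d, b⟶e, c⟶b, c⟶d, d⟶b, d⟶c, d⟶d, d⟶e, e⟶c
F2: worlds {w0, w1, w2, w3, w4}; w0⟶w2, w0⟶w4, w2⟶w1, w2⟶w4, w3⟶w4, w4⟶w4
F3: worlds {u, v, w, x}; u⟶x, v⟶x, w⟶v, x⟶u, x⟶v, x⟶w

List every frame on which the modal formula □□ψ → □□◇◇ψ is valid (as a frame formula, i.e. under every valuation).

F1

This is the axiom for a generalized confluence (Geach) condition; its first-order frame correspondent is ∀x ∀z (xR²z → ∃w (xR²w ∧ zR²w)).
F1: holds.
F2: fails — w0R²w1 but no w with w0R²w and w1R²w.
F3: fails — uR²w but no t with uR²t and wR²t.
Valid on: F1.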